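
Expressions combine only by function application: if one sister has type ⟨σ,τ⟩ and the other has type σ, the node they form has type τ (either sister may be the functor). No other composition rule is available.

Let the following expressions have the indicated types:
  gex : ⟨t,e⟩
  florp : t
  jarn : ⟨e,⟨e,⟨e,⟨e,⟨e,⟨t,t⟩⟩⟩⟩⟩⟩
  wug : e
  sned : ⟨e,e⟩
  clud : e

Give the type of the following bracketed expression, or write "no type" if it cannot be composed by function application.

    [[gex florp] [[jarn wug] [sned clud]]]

[gex florp]: ⟨t,e⟩ applied to t yields e.
[jarn wug]: ⟨e,⟨e,⟨e,⟨e,⟨e,⟨t,t⟩⟩⟩⟩⟩⟩ applied to e yields ⟨e,⟨e,⟨e,⟨e,⟨t,t⟩⟩⟩⟩⟩.
[sned clud]: ⟨e,e⟩ applied to e yields e.
[[jarn wug] [sned clud]]: ⟨e,⟨e,⟨e,⟨e,⟨t,t⟩⟩⟩⟩⟩ applied to e yields ⟨e,⟨e,⟨e,⟨t,t⟩⟩⟩⟩.
[[gex florp] [[jarn wug] [sned clud]]]: ⟨e,⟨e,⟨e,⟨t,t⟩⟩⟩⟩ applied to e yields ⟨e,⟨e,⟨t,t⟩⟩⟩.

⟨e,⟨e,⟨t,t⟩⟩⟩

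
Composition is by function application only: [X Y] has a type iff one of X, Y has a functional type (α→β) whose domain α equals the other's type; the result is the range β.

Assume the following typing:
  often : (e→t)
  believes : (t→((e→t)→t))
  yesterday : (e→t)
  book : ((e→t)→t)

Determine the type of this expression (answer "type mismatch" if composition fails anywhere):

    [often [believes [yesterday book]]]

[yesterday book]: ((e→t)→t) applied to (e→t) yields t.
[believes [yesterday book]]: (t→((e→t)→t)) applied to t yields ((e→t)→t).
[often [believes [yesterday book]]]: ((e→t)→t) applied to (e→t) yields t.

t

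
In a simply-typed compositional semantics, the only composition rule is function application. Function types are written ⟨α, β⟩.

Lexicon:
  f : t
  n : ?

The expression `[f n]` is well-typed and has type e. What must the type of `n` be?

⟨t, e⟩

For [f n] to have type e with f of type t, n must be the function: n : ⟨t, e⟩.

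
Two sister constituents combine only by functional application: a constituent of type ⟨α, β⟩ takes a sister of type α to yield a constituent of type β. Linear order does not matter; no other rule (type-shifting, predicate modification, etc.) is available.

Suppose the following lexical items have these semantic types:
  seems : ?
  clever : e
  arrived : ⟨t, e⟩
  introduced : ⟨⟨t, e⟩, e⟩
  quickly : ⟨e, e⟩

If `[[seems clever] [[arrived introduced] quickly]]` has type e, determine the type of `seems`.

⟨e, ⟨e, e⟩⟩

For [[seems clever] [[arrived introduced] quickly]] to have type e with [[arrived introduced] quickly] of type e, [seems clever] must be the function: [seems clever] : ⟨e, e⟩.
For [seems clever] to have type ⟨e, e⟩ with clever of type e, seems must be the function: seems : ⟨e, ⟨e, e⟩⟩.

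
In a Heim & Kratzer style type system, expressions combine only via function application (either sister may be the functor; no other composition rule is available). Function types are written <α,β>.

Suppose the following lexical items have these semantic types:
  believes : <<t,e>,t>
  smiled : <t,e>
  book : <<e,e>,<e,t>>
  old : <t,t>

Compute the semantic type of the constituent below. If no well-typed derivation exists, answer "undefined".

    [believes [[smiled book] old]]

At [smiled book]: neither <t,e> nor <<e,e>,<e,t>> can take the other as argument; the node is ill-typed.

undefined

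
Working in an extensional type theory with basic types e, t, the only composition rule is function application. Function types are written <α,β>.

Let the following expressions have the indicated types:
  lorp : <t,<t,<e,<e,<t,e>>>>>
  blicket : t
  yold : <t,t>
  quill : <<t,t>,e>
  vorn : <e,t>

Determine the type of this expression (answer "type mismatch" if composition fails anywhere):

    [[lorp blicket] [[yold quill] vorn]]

<e,<e,<t,e>>>

At [lorp blicket], lorp : <t,<t,<e,<e,<t,e>>>>> takes blicket : t, giving <t,<e,<e,<t,e>>>>.
At [yold quill], quill : <<t,t>,e> takes yold : <t,t>, giving e.
At [[yold quill] vorn], vorn : <e,t> takes [yold quill] : e, giving t.
At [[lorp blicket] [[yold quill] vorn]], [lorp blicket] : <t,<e,<e,<t,e>>>> takes [[yold quill] vorn] : t, giving <e,<e,<t,e>>>.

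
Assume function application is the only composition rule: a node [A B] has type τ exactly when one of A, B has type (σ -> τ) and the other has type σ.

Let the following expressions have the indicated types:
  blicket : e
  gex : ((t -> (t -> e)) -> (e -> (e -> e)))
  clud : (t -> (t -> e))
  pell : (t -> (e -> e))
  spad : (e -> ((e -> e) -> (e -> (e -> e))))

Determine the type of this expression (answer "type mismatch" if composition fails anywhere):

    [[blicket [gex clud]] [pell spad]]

At [gex clud], gex : ((t -> (t -> e)) -> (e -> (e -> e))) takes clud : (t -> (t -> e)), giving (e -> (e -> e)).
At [blicket [gex clud]], [gex clud] : (e -> (e -> e)) takes blicket : e, giving (e -> e).
At [pell spad]: neither (t -> (e -> e)) nor (e -> ((e -> e) -> (e -> (e -> e)))) can take the other as argument; the node is ill-typed.

type mismatch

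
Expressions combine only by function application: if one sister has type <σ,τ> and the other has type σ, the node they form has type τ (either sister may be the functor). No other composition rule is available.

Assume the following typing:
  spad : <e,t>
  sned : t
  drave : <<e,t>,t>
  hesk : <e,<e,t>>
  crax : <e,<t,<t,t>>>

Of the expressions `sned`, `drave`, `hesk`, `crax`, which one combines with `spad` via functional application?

sned : t — no; spad wants e, and sned wants nothing (atomic).
drave — combines: drave : <<e,t>,t> takes spad : <e,t> as argument, giving t.
hesk : <e,<e,t>> — no; spad wants e, and hesk wants e.
crax : <e,<t,<t,t>>> — no; spad wants e, and crax wants e.

drave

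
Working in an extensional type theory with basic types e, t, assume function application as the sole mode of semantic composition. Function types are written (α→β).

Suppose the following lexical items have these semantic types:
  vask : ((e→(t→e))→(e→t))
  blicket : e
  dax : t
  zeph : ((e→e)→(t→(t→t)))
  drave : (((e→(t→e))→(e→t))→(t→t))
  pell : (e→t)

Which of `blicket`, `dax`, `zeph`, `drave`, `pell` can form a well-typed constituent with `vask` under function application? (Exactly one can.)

drave

blicket : e — no; vask wants (e→(t→e)), and blicket wants nothing (atomic).
dax : t — no; vask wants (e→(t→e)), and dax wants nothing (atomic).
zeph : ((e→e)→(t→(t→t))) — no; vask wants (e→(t→e)), and zeph wants (e→e).
drave — combines: drave : (((e→(t→e))→(e→t))→(t→t)) takes vask : ((e→(t→e))→(e→t)) as argument, giving (t→t).
pell : (e→t) — no; vask wants (e→(t→e)), and pell wants e.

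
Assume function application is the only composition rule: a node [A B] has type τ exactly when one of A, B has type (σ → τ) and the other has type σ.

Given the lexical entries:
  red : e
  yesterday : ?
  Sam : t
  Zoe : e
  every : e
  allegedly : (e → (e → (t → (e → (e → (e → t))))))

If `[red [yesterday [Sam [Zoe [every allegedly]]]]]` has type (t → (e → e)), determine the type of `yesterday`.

((e → (e → (e → t))) → (e → (t → (e → e))))

[red [yesterday [Sam [Zoe [every allegedly]]]]] is required to be (t → (e → e)). red : e cannot yield (t → (e → e)) as functor, so [yesterday [Sam [Zoe [every allegedly]]]] : (e → (t → (e → e))).
[yesterday [Sam [Zoe [every allegedly]]]] is required to be (e → (t → (e → e))). [Sam [Zoe [every allegedly]]] : (e → (e → (e → t))) cannot yield (e → (t → (e → e))) as functor, so yesterday : ((e → (e → (e → t))) → (e → (t → (e → e)))).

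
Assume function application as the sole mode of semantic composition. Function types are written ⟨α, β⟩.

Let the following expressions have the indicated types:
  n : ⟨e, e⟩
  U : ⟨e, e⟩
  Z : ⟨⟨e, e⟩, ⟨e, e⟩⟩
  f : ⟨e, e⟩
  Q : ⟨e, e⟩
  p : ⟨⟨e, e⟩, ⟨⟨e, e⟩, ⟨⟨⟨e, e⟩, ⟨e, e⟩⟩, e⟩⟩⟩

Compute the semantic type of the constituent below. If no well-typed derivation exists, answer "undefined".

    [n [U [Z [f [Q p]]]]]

[Q p]: ⟨⟨e, e⟩, ⟨⟨e, e⟩, ⟨⟨⟨e, e⟩, ⟨e, e⟩⟩, e⟩⟩⟩ applied to ⟨e, e⟩ yields ⟨⟨e, e⟩, ⟨⟨⟨e, e⟩, ⟨e, e⟩⟩, e⟩⟩.
[f [Q p]]: ⟨⟨e, e⟩, ⟨⟨⟨e, e⟩, ⟨e, e⟩⟩, e⟩⟩ applied to ⟨e, e⟩ yields ⟨⟨⟨e, e⟩, ⟨e, e⟩⟩, e⟩.
[Z [f [Q p]]]: ⟨⟨⟨e, e⟩, ⟨e, e⟩⟩, e⟩ applied to ⟨⟨e, e⟩, ⟨e, e⟩⟩ yields e.
[U [Z [f [Q p]]]]: ⟨e, e⟩ applied to e yields e.
[n [U [Z [f [Q p]]]]]: ⟨e, e⟩ applied to e yields e.

e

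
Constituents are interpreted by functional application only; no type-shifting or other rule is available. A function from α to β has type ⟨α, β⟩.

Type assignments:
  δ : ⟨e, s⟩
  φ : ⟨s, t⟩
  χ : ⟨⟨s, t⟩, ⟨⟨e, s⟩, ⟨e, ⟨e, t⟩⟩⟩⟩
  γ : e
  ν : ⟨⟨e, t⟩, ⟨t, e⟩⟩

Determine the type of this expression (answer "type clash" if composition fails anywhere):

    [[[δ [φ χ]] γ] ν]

[φ χ]: ⟨⟨s, t⟩, ⟨⟨e, s⟩, ⟨e, ⟨e, t⟩⟩⟩⟩ applied to ⟨s, t⟩ yields ⟨⟨e, s⟩, ⟨e, ⟨e, t⟩⟩⟩.
[δ [φ χ]]: ⟨⟨e, s⟩, ⟨e, ⟨e, t⟩⟩⟩ applied to ⟨e, s⟩ yields ⟨e, ⟨e, t⟩⟩.
[[δ [φ χ]] γ]: ⟨e, ⟨e, t⟩⟩ applied to e yields ⟨e, t⟩.
[[[δ [φ χ]] γ] ν]: ⟨⟨e, t⟩, ⟨t, e⟩⟩ applied to ⟨e, t⟩ yields ⟨t, e⟩.

⟨t, e⟩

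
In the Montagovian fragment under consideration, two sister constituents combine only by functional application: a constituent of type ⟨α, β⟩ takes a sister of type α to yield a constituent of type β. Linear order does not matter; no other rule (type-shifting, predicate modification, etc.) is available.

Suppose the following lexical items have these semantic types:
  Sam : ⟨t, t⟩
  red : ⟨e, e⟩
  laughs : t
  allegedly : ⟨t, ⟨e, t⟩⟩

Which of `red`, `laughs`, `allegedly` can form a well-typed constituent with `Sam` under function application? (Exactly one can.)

laughs

red : ⟨e, e⟩ — neither side's domain matches the other.
laughs — combines: Sam : ⟨t, t⟩ takes laughs : t as argument, giving t.
allegedly : ⟨t, ⟨e, t⟩⟩ — neither side's domain matches the other.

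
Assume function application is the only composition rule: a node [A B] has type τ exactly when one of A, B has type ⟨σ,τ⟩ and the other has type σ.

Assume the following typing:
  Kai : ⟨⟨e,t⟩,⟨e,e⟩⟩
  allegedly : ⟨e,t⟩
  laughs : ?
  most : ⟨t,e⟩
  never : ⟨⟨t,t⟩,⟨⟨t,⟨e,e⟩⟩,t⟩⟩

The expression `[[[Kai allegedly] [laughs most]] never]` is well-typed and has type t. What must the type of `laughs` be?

⟨⟨t,e⟩,⟨⟨e,e⟩,⟨⟨⟨t,t⟩,⟨⟨t,⟨e,e⟩⟩,t⟩⟩,t⟩⟩⟩

[[[Kai allegedly] [laughs most]] never] is required to be t. never : ⟨⟨t,t⟩,⟨⟨t,⟨e,e⟩⟩,t⟩⟩ cannot yield t as functor, so [[Kai allegedly] [laughs most]] : ⟨⟨⟨t,t⟩,⟨⟨t,⟨e,e⟩⟩,t⟩⟩,t⟩.
[[Kai allegedly] [laughs most]] is required to be ⟨⟨⟨t,t⟩,⟨⟨t,⟨e,e⟩⟩,t⟩⟩,t⟩. [Kai allegedly] : ⟨e,e⟩ cannot yield ⟨⟨⟨t,t⟩,⟨⟨t,⟨e,e⟩⟩,t⟩⟩,t⟩ as functor, so [laughs most] : ⟨⟨e,e⟩,⟨⟨⟨t,t⟩,⟨⟨t,⟨e,e⟩⟩,t⟩⟩,t⟩⟩.
[laughs most] is required to be ⟨⟨e,e⟩,⟨⟨⟨t,t⟩,⟨⟨t,⟨e,e⟩⟩,t⟩⟩,t⟩⟩. most : ⟨t,e⟩ cannot yield ⟨⟨e,e⟩,⟨⟨⟨t,t⟩,⟨⟨t,⟨e,e⟩⟩,t⟩⟩,t⟩⟩ as functor, so laughs : ⟨⟨t,e⟩,⟨⟨e,e⟩,⟨⟨⟨t,t⟩,⟨⟨t,⟨e,e⟩⟩,t⟩⟩,t⟩⟩⟩.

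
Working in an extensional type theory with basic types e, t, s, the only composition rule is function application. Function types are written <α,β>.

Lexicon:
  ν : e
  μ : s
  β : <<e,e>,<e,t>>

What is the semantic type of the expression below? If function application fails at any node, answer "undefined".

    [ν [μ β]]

undefined

[μ β]: s with <<e,e>,<e,t>> — neither is a function whose domain matches the other; composition fails here.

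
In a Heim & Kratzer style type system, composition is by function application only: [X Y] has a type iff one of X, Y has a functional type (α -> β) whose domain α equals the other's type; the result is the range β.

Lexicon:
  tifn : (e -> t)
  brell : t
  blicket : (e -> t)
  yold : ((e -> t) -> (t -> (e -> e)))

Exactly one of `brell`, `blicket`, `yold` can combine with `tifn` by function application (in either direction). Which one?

brell : t — tifn needs e; brell needs nothing (atomic); neither fits.
blicket : (e -> t) — tifn needs e; blicket needs e; neither fits.
yold — combines: yold : ((e -> t) -> (t -> (e -> e))) takes tifn : (e -> t) as argument, giving (t -> (e -> e)).

yold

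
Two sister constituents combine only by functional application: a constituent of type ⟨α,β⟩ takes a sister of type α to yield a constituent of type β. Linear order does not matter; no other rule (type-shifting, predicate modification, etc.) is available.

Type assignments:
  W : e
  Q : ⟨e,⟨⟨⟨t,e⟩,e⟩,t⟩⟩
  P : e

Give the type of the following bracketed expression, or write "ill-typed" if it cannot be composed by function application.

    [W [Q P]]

[Q P]: ⟨e,⟨⟨⟨t,e⟩,e⟩,t⟩⟩ applied to e yields ⟨⟨⟨t,e⟩,e⟩,t⟩.
[W [Q P]]: e with ⟨⟨⟨t,e⟩,e⟩,t⟩ — neither is a function whose domain matches the other; composition fails here.

ill-typed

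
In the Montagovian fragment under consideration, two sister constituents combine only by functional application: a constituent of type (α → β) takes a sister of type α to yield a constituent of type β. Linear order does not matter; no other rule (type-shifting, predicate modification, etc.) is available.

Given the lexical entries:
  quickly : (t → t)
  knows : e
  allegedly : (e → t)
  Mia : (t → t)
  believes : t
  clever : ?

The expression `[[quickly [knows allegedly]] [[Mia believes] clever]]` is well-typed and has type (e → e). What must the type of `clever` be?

[[quickly [knows allegedly]] [[Mia believes] clever]] must have type (e → e). The sister [quickly [knows allegedly]] has type t; that is not a function onto (e → e), so [[Mia believes] clever] must be the functor, of type (t → (e → e)).
[[Mia believes] clever] must have type (t → (e → e)). The sister [Mia believes] has type t; that is not a function onto (t → (e → e)), so clever must be the functor, of type (t → (t → (e → e))).

(t → (t → (e → e)))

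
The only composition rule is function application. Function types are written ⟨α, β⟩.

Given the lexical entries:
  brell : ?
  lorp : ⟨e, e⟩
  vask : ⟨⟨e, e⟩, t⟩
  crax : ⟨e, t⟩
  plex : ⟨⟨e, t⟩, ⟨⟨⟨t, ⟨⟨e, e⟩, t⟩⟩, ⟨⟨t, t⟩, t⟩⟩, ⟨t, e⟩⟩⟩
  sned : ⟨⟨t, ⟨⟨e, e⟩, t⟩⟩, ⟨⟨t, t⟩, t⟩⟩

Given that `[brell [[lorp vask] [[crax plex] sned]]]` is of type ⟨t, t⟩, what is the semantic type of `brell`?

At [brell [[lorp vask] [[crax plex] sned]]] (required: ⟨t, t⟩): [[lorp vask] [[crax plex] sned]] is e, which is not a function with range ⟨t, t⟩; hence brell is the functor — type ⟨e, ⟨t, t⟩⟩.

⟨e, ⟨t, t⟩⟩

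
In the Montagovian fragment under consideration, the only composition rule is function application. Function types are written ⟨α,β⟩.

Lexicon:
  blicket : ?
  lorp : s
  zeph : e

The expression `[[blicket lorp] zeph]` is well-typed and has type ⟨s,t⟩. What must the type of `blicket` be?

For [[blicket lorp] zeph] to have type ⟨s,t⟩ with zeph of type e, [blicket lorp] must be the function: [blicket lorp] : ⟨e,⟨s,t⟩⟩.
For [blicket lorp] to have type ⟨e,⟨s,t⟩⟩ with lorp of type s, blicket must be the function: blicket : ⟨s,⟨e,⟨s,t⟩⟩⟩.

⟨s,⟨e,⟨s,t⟩⟩⟩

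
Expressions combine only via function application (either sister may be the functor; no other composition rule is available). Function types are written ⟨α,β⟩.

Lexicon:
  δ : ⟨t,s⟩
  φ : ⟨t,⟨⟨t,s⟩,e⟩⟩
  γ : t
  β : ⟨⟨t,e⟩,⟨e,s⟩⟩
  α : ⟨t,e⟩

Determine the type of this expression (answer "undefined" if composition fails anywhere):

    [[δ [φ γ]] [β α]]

[φ γ] — φ of type ⟨t,⟨⟨t,s⟩,e⟩⟩ combines with γ of type t: type ⟨⟨t,s⟩,e⟩.
[δ [φ γ]] — [φ γ] of type ⟨⟨t,s⟩,e⟩ combines with δ of type ⟨t,s⟩: type e.
[β α] — β of type ⟨⟨t,e⟩,⟨e,s⟩⟩ combines with α of type ⟨t,e⟩: type ⟨e,s⟩.
[[δ [φ γ]] [β α]] — [β α] of type ⟨e,s⟩ combines with [δ [φ γ]] of type e: type s.

s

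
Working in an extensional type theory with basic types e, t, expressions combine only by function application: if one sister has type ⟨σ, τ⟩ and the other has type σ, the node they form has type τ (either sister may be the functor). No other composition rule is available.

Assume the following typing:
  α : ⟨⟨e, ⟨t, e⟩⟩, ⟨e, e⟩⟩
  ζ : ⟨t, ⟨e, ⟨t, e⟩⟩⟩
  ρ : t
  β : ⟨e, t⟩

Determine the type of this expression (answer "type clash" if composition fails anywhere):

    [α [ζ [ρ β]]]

type clash

At [ρ β]: neither t nor ⟨e, t⟩ can take the other as argument; the node is ill-typed.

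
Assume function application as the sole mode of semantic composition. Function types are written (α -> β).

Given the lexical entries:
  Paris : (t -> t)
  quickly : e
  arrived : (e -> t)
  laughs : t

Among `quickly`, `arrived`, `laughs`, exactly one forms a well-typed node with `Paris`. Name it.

quickly : e — neither side's domain matches the other.
arrived : (e -> t) — neither side's domain matches the other.
laughs — combines: Paris : (t -> t) takes laughs : t as argument, giving t.

laughs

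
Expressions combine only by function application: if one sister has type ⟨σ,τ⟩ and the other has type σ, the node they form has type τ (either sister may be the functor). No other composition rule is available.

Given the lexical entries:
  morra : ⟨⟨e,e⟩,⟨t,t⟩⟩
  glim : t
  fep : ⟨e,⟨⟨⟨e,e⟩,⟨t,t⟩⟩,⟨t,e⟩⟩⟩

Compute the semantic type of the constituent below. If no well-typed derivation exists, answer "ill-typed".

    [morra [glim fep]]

[glim fep]: t and ⟨e,⟨⟨⟨e,e⟩,⟨t,t⟩⟩,⟨t,e⟩⟩⟩ cannot combine by function application — type clash.

ill-typed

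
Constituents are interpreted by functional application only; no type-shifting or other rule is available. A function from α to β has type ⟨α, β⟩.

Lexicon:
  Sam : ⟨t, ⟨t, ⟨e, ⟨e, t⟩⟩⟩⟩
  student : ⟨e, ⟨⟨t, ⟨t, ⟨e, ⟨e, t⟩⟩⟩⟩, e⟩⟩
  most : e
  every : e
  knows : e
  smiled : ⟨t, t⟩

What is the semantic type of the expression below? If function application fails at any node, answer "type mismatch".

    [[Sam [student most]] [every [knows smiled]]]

At [student most], student : ⟨e, ⟨⟨t, ⟨t, ⟨e, ⟨e, t⟩⟩⟩⟩, e⟩⟩ takes most : e, giving ⟨⟨t, ⟨t, ⟨e, ⟨e, t⟩⟩⟩⟩, e⟩.
At [Sam [student most]], [student most] : ⟨⟨t, ⟨t, ⟨e, ⟨e, t⟩⟩⟩⟩, e⟩ takes Sam : ⟨t, ⟨t, ⟨e, ⟨e, t⟩⟩⟩⟩, giving e.
At [knows smiled]: neither e nor ⟨t, t⟩ can take the other as argument; the node is ill-typed.

type mismatch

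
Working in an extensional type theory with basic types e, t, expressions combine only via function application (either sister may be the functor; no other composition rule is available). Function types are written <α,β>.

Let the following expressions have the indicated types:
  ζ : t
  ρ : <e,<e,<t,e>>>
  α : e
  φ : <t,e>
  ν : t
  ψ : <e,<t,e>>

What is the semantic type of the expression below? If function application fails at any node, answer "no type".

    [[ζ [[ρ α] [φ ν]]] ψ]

[ρ α]: functor ρ : <e,<e,<t,e>>>, argument α : e; result <e,<t,e>>.
[φ ν]: functor φ : <t,e>, argument ν : t; result e.
[[ρ α] [φ ν]]: functor [ρ α] : <e,<t,e>>, argument [φ ν] : e; result <t,e>.
[ζ [[ρ α] [φ ν]]]: functor [[ρ α] [φ ν]] : <t,e>, argument ζ : t; result e.
[[ζ [[ρ α] [φ ν]]] ψ]: functor ψ : <e,<t,e>>, argument [ζ [[ρ α] [φ ν]]] : e; result <t,e>.

<t,e>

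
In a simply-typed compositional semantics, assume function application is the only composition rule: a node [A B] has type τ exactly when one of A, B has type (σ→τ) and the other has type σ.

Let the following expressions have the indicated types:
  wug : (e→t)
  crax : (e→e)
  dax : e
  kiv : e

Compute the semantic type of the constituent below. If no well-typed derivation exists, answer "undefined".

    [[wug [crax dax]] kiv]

undefined

[crax dax]: (e→e) applied to e yields e.
[wug [crax dax]]: (e→t) applied to e yields t.
[[wug [crax dax]] kiv]: t and e cannot combine by function application — type clash.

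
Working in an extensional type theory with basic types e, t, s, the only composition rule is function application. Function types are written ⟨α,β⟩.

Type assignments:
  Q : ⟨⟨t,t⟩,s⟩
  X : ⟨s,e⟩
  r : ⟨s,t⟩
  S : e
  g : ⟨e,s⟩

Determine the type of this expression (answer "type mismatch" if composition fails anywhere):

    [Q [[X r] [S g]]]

[X r]: ⟨s,e⟩ and ⟨s,t⟩ cannot combine by function application — type clash.

type mismatch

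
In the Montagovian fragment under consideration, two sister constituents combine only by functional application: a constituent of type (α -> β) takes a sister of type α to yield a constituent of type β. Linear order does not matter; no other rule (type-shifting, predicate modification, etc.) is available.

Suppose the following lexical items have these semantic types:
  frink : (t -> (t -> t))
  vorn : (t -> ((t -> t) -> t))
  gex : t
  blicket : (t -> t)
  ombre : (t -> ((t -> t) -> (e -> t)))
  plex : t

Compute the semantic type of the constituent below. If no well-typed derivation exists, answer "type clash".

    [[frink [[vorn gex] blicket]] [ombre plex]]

[vorn gex] — vorn of type (t -> ((t -> t) -> t)) combines with gex of type t: type ((t -> t) -> t).
[[vorn gex] blicket] — [vorn gex] of type ((t -> t) -> t) combines with blicket of type (t -> t): type t.
[frink [[vorn gex] blicket]] — frink of type (t -> (t -> t)) combines with [[vorn gex] blicket] of type t: type (t -> t).
[ombre plex] — ombre of type (t -> ((t -> t) -> (e -> t))) combines with plex of type t: type ((t -> t) -> (e -> t)).
[[frink [[vorn gex] blicket]] [ombre plex]] — [ombre plex] of type ((t -> t) -> (e -> t)) combines with [frink [[vorn gex] blicket]] of type (t -> t): type (e -> t).

(e -> t)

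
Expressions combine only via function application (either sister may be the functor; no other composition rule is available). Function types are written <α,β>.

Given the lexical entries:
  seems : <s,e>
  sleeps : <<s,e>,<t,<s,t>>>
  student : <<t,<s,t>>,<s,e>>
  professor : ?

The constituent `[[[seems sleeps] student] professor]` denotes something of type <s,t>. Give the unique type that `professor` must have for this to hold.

At [[[seems sleeps] student] professor] (required: <s,t>): [[seems sleeps] student] is <s,e>, which is not a function with range <s,t>; hence professor is the functor — type <<s,e>,<s,t>>.

<<s,e>,<s,t>>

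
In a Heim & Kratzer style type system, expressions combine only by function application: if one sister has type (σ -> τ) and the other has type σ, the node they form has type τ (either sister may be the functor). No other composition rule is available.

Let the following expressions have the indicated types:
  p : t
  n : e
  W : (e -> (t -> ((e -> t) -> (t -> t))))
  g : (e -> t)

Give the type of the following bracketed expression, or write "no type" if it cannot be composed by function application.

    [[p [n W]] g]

(t -> t)

At [n W], W : (e -> (t -> ((e -> t) -> (t -> t)))) takes n : e, giving (t -> ((e -> t) -> (t -> t))).
At [p [n W]], [n W] : (t -> ((e -> t) -> (t -> t))) takes p : t, giving ((e -> t) -> (t -> t)).
At [[p [n W]] g], [p [n W]] : ((e -> t) -> (t -> t)) takes g : (e -> t), giving (t -> t).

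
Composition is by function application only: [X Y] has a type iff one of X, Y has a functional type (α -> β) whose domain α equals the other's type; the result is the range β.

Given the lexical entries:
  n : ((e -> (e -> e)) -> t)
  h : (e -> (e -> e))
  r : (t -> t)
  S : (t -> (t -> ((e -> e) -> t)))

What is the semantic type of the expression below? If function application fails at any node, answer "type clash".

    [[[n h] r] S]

(t -> ((e -> e) -> t))

[n h] — n of type ((e -> (e -> e)) -> t) combines with h of type (e -> (e -> e)): type t.
[[n h] r] — r of type (t -> t) combines with [n h] of type t: type t.
[[[n h] r] S] — S of type (t -> (t -> ((e -> e) -> t))) combines with [[n h] r] of type t: type (t -> ((e -> e) -> t)).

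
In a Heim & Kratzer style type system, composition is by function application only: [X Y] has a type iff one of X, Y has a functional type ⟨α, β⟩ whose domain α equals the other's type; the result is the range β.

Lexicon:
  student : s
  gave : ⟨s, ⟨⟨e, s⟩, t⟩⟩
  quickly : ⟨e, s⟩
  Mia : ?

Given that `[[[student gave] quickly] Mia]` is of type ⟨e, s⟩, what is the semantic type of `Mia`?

At [[[student gave] quickly] Mia] (required: ⟨e, s⟩): [[student gave] quickly] is t, which is not a function with range ⟨e, s⟩; hence Mia is the functor — type ⟨t, ⟨e, s⟩⟩.

⟨t, ⟨e, s⟩⟩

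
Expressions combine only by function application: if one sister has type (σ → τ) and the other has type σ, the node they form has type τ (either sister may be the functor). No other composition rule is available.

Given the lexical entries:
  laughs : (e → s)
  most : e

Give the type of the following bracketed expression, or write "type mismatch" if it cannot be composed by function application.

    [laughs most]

[laughs most] — laughs of type (e → s) combines with most of type e: type s.

s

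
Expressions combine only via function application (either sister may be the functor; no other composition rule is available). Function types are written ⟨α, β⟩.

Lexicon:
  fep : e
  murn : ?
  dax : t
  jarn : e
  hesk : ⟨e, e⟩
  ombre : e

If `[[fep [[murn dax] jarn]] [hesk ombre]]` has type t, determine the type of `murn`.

⟨t, ⟨e, ⟨e, ⟨e, t⟩⟩⟩⟩

For [[fep [[murn dax] jarn]] [hesk ombre]] to have type t with [hesk ombre] of type e, [fep [[murn dax] jarn]] must be the function: [fep [[murn dax] jarn]] : ⟨e, t⟩.
For [fep [[murn dax] jarn]] to have type ⟨e, t⟩ with fep of type e, [[murn dax] jarn] must be the function: [[murn dax] jarn] : ⟨e, ⟨e, t⟩⟩.
For [[murn dax] jarn] to have type ⟨e, ⟨e, t⟩⟩ with jarn of type e, [murn dax] must be the function: [murn dax] : ⟨e, ⟨e, ⟨e, t⟩⟩⟩.
For [murn dax] to have type ⟨e, ⟨e, ⟨e, t⟩⟩⟩ with dax of type t, murn must be the function: murn : ⟨t, ⟨e, ⟨e, ⟨e, t⟩⟩⟩⟩.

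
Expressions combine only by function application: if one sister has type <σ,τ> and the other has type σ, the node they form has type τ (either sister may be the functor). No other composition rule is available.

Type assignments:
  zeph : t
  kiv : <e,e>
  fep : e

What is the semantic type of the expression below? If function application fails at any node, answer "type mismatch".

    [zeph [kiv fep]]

[kiv fep]: functor kiv : <e,e>, argument fep : e; result e.
[zeph [kiv fep]]: t and e cannot combine by function application — type clash.

type mismatch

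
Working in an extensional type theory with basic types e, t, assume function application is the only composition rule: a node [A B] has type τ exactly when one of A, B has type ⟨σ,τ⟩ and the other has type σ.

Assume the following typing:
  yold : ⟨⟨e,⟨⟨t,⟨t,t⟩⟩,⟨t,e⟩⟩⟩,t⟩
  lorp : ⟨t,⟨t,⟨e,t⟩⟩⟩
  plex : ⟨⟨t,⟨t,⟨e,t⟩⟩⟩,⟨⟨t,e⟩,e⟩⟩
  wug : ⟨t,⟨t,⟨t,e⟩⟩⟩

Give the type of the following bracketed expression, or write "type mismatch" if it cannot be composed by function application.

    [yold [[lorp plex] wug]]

type mismatch

[lorp plex] — plex of type ⟨⟨t,⟨t,⟨e,t⟩⟩⟩,⟨⟨t,e⟩,e⟩⟩ combines with lorp of type ⟨t,⟨t,⟨e,t⟩⟩⟩: type ⟨⟨t,e⟩,e⟩.
[[lorp plex] wug]: ⟨⟨t,e⟩,e⟩ with ⟨t,⟨t,⟨t,e⟩⟩⟩ — neither is a function whose domain matches the other; composition fails here.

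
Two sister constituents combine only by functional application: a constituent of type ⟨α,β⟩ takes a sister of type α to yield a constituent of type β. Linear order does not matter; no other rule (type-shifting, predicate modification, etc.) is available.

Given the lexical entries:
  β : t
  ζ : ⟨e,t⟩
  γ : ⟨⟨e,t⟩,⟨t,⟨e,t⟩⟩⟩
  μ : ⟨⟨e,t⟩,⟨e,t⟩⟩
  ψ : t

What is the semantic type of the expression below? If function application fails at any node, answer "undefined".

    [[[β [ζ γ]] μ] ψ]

[ζ γ]: γ is ⟨⟨e,t⟩,⟨t,⟨e,t⟩⟩⟩, ζ is ⟨e,t⟩; result ⟨t,⟨e,t⟩⟩.
[β [ζ γ]]: [ζ γ] is ⟨t,⟨e,t⟩⟩, β is t; result ⟨e,t⟩.
[[β [ζ γ]] μ]: μ is ⟨⟨e,t⟩,⟨e,t⟩⟩, [β [ζ γ]] is ⟨e,t⟩; result ⟨e,t⟩.
At [[[β [ζ γ]] μ] ψ]: neither ⟨e,t⟩ nor t can take the other as argument; the node is ill-typed.

undefined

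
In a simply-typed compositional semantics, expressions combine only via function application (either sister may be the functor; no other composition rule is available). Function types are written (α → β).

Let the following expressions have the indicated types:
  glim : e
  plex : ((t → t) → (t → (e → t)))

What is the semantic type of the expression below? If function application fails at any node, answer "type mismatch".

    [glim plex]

[glim plex]: e and ((t → t) → (t → (e → t))) cannot combine by function application — type clash.

type mismatch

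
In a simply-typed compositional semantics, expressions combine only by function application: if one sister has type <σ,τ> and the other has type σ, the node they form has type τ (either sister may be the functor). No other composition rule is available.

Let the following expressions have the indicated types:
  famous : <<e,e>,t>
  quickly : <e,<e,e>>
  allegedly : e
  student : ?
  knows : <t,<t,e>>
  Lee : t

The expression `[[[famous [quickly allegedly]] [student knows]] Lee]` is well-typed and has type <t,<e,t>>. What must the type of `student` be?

For [[[famous [quickly allegedly]] [student knows]] Lee] to have type <t,<e,t>> with Lee of type t, [[famous [quickly allegedly]] [student knows]] must be the function: [[famous [quickly allegedly]] [student knows]] : <t,<t,<e,t>>>.
For [[famous [quickly allegedly]] [student knows]] to have type <t,<t,<e,t>>> with [famous [quickly allegedly]] of type t, [student knows] must be the function: [student knows] : <t,<t,<t,<e,t>>>>.
For [student knows] to have type <t,<t,<t,<e,t>>>> with knows of type <t,<t,e>>, student must be the function: student : <<t,<t,e>>,<t,<t,<t,<e,t>>>>>.

<<t,<t,e>>,<t,<t,<t,<e,t>>>>>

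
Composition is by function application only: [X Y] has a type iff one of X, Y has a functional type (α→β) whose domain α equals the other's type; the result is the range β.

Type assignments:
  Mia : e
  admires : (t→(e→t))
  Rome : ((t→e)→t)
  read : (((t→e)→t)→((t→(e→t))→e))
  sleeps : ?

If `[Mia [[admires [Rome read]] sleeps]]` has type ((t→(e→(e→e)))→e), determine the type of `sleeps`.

(e→(e→((t→(e→(e→e)))→e)))

At [Mia [[admires [Rome read]] sleeps]] (required: ((t→(e→(e→e)))→e)): Mia is e, which is not a function with range ((t→(e→(e→e)))→e); hence [[admires [Rome read]] sleeps] is the functor — type (e→((t→(e→(e→e)))→e)).
At [[admires [Rome read]] sleeps] (required: (e→((t→(e→(e→e)))→e))): [admires [Rome read]] is e, which is not a function with range (e→((t→(e→(e→e)))→e)); hence sleeps is the functor — type (e→(e→((t→(e→(e→e)))→e))).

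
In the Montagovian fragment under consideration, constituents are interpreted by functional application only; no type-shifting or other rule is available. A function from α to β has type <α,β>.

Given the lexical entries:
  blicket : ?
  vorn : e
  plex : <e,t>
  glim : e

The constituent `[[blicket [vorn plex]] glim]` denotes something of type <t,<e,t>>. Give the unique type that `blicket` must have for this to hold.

At [[blicket [vorn plex]] glim] (required: <t,<e,t>>): glim is e, which is not a function with range <t,<e,t>>; hence [blicket [vorn plex]] is the functor — type <e,<t,<e,t>>>.
At [blicket [vorn plex]] (required: <e,<t,<e,t>>>): [vorn plex] is t, which is not a function with range <e,<t,<e,t>>>; hence blicket is the functor — type <t,<e,<t,<e,t>>>>.

<t,<e,<t,<e,t>>>>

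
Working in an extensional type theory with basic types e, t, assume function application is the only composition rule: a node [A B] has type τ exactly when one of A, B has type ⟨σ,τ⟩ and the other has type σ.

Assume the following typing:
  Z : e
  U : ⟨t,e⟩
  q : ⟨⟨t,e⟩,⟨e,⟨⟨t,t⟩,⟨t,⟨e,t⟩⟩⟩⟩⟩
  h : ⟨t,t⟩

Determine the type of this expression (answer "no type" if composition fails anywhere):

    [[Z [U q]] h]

⟨t,⟨e,t⟩⟩

[U q]: functor q : ⟨⟨t,e⟩,⟨e,⟨⟨t,t⟩,⟨t,⟨e,t⟩⟩⟩⟩⟩, argument U : ⟨t,e⟩; result ⟨e,⟨⟨t,t⟩,⟨t,⟨e,t⟩⟩⟩⟩.
[Z [U q]]: functor [U q] : ⟨e,⟨⟨t,t⟩,⟨t,⟨e,t⟩⟩⟩⟩, argument Z : e; result ⟨⟨t,t⟩,⟨t,⟨e,t⟩⟩⟩.
[[Z [U q]] h]: functor [Z [U q]] : ⟨⟨t,t⟩,⟨t,⟨e,t⟩⟩⟩, argument h : ⟨t,t⟩; result ⟨t,⟨e,t⟩⟩.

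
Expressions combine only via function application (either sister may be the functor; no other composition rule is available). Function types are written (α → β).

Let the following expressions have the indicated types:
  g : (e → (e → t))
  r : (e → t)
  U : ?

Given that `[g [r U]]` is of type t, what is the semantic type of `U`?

((e → t) → ((e → (e → t)) → t))

For [g [r U]] to have type t with g of type (e → (e → t)), [r U] must be the function: [r U] : ((e → (e → t)) → t).
For [r U] to have type ((e → (e → t)) → t) with r of type (e → t), U must be the function: U : ((e → t) → ((e → (e → t)) → t)).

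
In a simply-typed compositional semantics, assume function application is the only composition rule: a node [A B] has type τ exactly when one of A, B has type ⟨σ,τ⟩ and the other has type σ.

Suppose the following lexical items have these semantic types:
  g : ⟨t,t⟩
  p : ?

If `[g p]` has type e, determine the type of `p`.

[g p] must have type e. The sister g has type ⟨t,t⟩; that is not a function onto e, so p must be the functor, of type ⟨⟨t,t⟩,e⟩.

⟨⟨t,t⟩,e⟩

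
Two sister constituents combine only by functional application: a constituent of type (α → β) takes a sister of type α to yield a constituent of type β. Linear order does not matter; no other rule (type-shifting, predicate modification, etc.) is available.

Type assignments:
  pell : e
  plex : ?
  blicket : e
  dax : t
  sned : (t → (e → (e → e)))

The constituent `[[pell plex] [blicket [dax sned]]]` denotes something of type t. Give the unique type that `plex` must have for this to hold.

[[pell plex] [blicket [dax sned]]] must have type t. The sister [blicket [dax sned]] has type (e → e); that is not a function onto t, so [pell plex] must be the functor, of type ((e → e) → t).
[pell plex] must have type ((e → e) → t). The sister pell has type e; that is not a function onto ((e → e) → t), so plex must be the functor, of type (e → ((e → e) → t)).

(e → ((e → e) → t))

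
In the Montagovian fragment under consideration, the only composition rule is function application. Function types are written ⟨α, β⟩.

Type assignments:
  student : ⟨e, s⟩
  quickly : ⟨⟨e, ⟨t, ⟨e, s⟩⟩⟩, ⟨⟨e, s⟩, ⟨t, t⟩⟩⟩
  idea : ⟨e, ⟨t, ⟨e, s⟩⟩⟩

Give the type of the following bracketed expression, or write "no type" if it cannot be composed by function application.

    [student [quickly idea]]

At [quickly idea], quickly : ⟨⟨e, ⟨t, ⟨e, s⟩⟩⟩, ⟨⟨e, s⟩, ⟨t, t⟩⟩⟩ takes idea : ⟨e, ⟨t, ⟨e, s⟩⟩⟩, giving ⟨⟨e, s⟩, ⟨t, t⟩⟩.
At [student [quickly idea]], [quickly idea] : ⟨⟨e, s⟩, ⟨t, t⟩⟩ takes student : ⟨e, s⟩, giving ⟨t, t⟩.

⟨t, t⟩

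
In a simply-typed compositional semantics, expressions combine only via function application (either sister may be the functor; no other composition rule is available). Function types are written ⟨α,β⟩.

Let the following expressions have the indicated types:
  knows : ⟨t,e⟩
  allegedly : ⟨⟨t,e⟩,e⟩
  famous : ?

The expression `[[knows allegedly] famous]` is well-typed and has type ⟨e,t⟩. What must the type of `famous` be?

For [[knows allegedly] famous] to have type ⟨e,t⟩ with [knows allegedly] of type e, famous must be the function: famous : ⟨e,⟨e,t⟩⟩.

⟨e,⟨e,t⟩⟩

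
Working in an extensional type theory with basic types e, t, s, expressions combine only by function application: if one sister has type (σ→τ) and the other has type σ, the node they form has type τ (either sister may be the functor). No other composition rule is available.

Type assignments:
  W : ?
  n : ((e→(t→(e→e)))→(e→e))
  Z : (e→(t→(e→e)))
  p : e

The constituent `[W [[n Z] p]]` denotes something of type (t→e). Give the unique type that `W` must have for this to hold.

[W [[n Z] p]] is required to be (t→e). [[n Z] p] : e cannot yield (t→e) as functor, so W : (e→(t→e)).

(e→(t→e))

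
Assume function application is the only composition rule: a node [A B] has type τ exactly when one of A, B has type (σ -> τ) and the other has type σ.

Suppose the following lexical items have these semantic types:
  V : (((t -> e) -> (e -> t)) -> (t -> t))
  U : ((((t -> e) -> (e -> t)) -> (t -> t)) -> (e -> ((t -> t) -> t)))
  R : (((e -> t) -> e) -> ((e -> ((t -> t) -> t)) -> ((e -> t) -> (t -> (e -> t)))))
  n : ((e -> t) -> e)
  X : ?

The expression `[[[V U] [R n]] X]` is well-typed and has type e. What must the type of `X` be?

[[[V U] [R n]] X] must have type e. The sister [[V U] [R n]] has type ((e -> t) -> (t -> (e -> t))); that is not a function onto e, so X must be the functor, of type (((e -> t) -> (t -> (e -> t))) -> e).

(((e -> t) -> (t -> (e -> t))) -> e)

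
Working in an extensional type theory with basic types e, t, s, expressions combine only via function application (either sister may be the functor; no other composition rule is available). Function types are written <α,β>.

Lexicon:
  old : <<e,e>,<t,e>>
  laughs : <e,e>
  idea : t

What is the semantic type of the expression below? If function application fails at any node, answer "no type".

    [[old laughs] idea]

e

[old laughs]: functor old : <<e,e>,<t,e>>, argument laughs : <e,e>; result <t,e>.
[[old laughs] idea]: functor [old laughs] : <t,e>, argument idea : t; result e.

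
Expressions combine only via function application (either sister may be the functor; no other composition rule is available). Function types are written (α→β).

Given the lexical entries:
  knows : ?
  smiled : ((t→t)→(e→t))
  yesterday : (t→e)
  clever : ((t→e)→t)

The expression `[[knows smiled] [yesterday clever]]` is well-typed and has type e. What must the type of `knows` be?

(((t→t)→(e→t))→(t→e))

[[knows smiled] [yesterday clever]] must have type e. The sister [yesterday clever] has type t; that is not a function onto e, so [knows smiled] must be the functor, of type (t→e).
[knows smiled] must have type (t→e). The sister smiled has type ((t→t)→(e→t)); that is not a function onto (t→e), so knows must be the functor, of type (((t→t)→(e→t))→(t→e)).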